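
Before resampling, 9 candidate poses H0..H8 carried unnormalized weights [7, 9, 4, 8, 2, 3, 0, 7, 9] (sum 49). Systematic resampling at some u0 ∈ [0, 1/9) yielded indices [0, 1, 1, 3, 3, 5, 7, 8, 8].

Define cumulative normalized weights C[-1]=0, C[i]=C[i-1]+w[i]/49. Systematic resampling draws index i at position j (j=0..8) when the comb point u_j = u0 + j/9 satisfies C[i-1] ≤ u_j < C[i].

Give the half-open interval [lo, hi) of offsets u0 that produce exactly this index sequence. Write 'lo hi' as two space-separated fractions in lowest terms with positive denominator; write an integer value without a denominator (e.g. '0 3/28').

11/147 46/441

C = [1/7, 16/49, 20/49, 4/7, 30/49, 33/49, 33/49, 40/49, 1]
j=0 picked index 0: u0 ∈ [0, 1/7)
j=1 picked index 1: u0 ∈ [2/63, 95/441)
j=2 picked index 1: u0 ∈ [-5/63, 46/441)
j=3 picked index 3: u0 ∈ [11/147, 5/21)
j=4 picked index 3: u0 ∈ [-16/441, 8/63)
j=5 picked index 5: u0 ∈ [25/441, 52/441)
j=6 picked index 7: u0 ∈ [1/147, 22/147)
j=7 picked index 8: u0 ∈ [17/441, 2/9)
j=8 picked index 8: u0 ∈ [-32/441, 1/9)
intersection: [11/147, 46/441)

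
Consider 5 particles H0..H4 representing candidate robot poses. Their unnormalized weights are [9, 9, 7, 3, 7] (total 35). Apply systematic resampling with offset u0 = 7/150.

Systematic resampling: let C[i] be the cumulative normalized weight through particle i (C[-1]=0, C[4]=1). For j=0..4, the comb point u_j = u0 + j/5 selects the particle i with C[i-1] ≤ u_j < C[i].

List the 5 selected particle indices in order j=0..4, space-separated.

0 0 1 2 4

C = [9/35, 18/35, 5/7, 4/5, 1]
j=0: u_0=7/150 ∈ [0, 9/35) → index 0
j=1: u_1=37/150 ∈ [0, 9/35) → index 0
j=2: u_2=67/150 ∈ [9/35, 18/35) → index 1
j=3: u_3=97/150 ∈ [18/35, 5/7) → index 2
j=4: u_4=127/150 ∈ [4/5, 1) → index 4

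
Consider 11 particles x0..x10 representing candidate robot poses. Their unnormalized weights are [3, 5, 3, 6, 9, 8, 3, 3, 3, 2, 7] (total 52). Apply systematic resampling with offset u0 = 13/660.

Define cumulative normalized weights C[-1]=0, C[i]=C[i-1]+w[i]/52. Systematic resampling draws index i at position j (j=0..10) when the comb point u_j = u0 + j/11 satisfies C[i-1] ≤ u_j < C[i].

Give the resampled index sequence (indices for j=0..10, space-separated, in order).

C = [3/52, 2/13, 11/52, 17/52, 1/2, 17/26, 37/52, 10/13, 43/52, 45/52, 1]
j=0: u_0=13/660 ∈ [0, 3/52) → index 0
j=1: u_1=73/660 ∈ [3/52, 2/13) → index 1
j=2: u_2=133/660 ∈ [2/13, 11/52) → index 2
j=3: u_3=193/660 ∈ [11/52, 17/52) → index 3
j=4: u_4=23/60 ∈ [17/52, 1/2) → index 4
j=5: u_5=313/660 ∈ [17/52, 1/2) → index 4
j=6: u_6=373/660 ∈ [1/2, 17/26) → index 5
j=7: u_7=433/660 ∈ [17/26, 37/52) → index 6
j=8: u_8=493/660 ∈ [37/52, 10/13) → index 7
j=9: u_9=553/660 ∈ [43/52, 45/52) → index 9
j=10: u_10=613/660 ∈ [45/52, 1) → index 10

0 1 2 3 4 4 5 6 7 9 10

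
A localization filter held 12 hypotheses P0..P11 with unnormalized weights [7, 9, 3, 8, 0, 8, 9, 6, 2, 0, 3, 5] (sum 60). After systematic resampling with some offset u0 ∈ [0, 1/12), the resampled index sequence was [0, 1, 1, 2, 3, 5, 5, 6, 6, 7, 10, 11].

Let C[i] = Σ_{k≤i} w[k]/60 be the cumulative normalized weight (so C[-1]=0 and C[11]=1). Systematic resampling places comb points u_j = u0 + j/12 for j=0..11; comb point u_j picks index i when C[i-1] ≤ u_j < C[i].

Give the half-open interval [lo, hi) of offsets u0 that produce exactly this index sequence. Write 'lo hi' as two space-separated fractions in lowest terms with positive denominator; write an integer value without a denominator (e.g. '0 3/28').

C = [7/60, 4/15, 19/60, 9/20, 9/20, 7/12, 11/15, 5/6, 13/15, 13/15, 11/12, 1]
j=0 picked index 0: u0 ∈ [0, 7/60)
j=1 picked index 1: u0 ∈ [1/30, 11/60)
j=2 picked index 1: u0 ∈ [-1/20, 1/10)
j=3 picked index 2: u0 ∈ [1/60, 1/15)
j=4 picked index 3: u0 ∈ [-1/60, 7/60)
j=5 picked index 5: u0 ∈ [1/30, 1/6)
j=6 picked index 5: u0 ∈ [-1/20, 1/12)
j=7 picked index 6: u0 ∈ [0, 3/20)
j=8 picked index 6: u0 ∈ [-1/12, 1/15)
j=9 picked index 7: u0 ∈ [-1/60, 1/12)
j=10 picked index 10: u0 ∈ [1/30, 1/12)
j=11 picked index 11: u0 ∈ [0, 1/12)
intersection: [1/30, 1/15)

1/30 1/15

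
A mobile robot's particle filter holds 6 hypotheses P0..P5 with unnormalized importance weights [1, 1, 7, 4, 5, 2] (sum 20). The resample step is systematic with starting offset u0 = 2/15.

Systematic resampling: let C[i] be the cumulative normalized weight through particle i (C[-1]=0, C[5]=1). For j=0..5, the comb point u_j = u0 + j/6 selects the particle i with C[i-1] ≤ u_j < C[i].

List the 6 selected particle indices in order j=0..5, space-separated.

C = [1/20, 1/10, 9/20, 13/20, 9/10, 1]
j=0: u_0=2/15 ∈ [1/10, 9/20) → index 2
j=1: u_1=3/10 ∈ [1/10, 9/20) → index 2
j=2: u_2=7/15 ∈ [9/20, 13/20) → index 3
j=3: u_3=19/30 ∈ [9/20, 13/20) → index 3
j=4: u_4=4/5 ∈ [13/20, 9/10) → index 4
j=5: u_5=29/30 ∈ [9/10, 1) → index 5

2 2 3 3 4 5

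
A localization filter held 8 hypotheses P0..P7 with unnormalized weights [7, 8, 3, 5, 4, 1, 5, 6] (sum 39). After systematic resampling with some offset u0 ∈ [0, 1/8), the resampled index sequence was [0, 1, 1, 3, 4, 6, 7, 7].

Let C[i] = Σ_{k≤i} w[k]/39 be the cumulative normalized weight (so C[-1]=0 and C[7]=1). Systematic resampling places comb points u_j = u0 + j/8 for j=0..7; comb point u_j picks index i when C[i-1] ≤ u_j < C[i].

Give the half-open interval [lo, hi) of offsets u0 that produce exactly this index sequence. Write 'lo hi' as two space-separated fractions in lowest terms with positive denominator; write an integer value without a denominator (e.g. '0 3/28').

5/52 1/8

C = [7/39, 5/13, 6/13, 23/39, 9/13, 28/39, 11/13, 1]
j=0 picked index 0: u0 ∈ [0, 7/39)
j=1 picked index 1: u0 ∈ [17/312, 27/104)
j=2 picked index 1: u0 ∈ [-11/156, 7/52)
j=3 picked index 3: u0 ∈ [9/104, 67/312)
j=4 picked index 4: u0 ∈ [7/78, 5/26)
j=5 picked index 6: u0 ∈ [29/312, 23/104)
j=6 picked index 7: u0 ∈ [5/52, 1/4)
j=7 picked index 7: u0 ∈ [-3/104, 1/8)
intersection: [5/52, 1/8)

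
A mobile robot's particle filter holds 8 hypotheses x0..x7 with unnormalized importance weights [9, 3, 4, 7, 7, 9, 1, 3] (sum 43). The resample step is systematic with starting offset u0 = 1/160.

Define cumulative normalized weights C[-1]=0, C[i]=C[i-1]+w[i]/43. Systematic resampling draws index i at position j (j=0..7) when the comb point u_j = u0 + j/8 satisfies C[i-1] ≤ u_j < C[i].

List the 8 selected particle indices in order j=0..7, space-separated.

0 0 1 3 3 4 5 5

C = [9/43, 12/43, 16/43, 23/43, 30/43, 39/43, 40/43, 1]
j=0: u_0=1/160 ∈ [0, 9/43) → index 0
j=1: u_1=21/160 ∈ [0, 9/43) → index 0
j=2: u_2=41/160 ∈ [9/43, 12/43) → index 1
j=3: u_3=61/160 ∈ [16/43, 23/43) → index 3
j=4: u_4=81/160 ∈ [16/43, 23/43) → index 3
j=5: u_5=101/160 ∈ [23/43, 30/43) → index 4
j=6: u_6=121/160 ∈ [30/43, 39/43) → index 5
j=7: u_7=141/160 ∈ [30/43, 39/43) → index 5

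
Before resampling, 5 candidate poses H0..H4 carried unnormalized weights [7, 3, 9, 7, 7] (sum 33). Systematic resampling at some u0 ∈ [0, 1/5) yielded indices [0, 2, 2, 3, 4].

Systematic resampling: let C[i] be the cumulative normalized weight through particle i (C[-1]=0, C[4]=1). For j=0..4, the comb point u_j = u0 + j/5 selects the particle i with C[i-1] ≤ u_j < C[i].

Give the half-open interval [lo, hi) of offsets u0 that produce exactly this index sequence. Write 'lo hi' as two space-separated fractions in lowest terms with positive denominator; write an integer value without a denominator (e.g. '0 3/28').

C = [7/33, 10/33, 19/33, 26/33, 1]
j=0 picked index 0: u0 ∈ [0, 7/33)
j=1 picked index 2: u0 ∈ [17/165, 62/165)
j=2 picked index 2: u0 ∈ [-16/165, 29/165)
j=3 picked index 3: u0 ∈ [-4/165, 31/165)
j=4 picked index 4: u0 ∈ [-2/165, 1/5)
intersection: [17/165, 29/165)

17/165 29/165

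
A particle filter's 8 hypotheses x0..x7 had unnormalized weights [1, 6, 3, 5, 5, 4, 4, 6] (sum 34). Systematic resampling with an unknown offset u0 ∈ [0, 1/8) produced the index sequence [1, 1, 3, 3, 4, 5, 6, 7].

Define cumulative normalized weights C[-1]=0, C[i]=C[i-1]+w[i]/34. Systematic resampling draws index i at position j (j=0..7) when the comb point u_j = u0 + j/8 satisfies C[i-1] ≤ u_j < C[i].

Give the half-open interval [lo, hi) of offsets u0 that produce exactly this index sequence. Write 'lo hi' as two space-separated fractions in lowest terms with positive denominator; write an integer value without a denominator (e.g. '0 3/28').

3/68 9/136

C = [1/34, 7/34, 5/17, 15/34, 10/17, 12/17, 14/17, 1]
j=0 picked index 1: u0 ∈ [1/34, 7/34)
j=1 picked index 1: u0 ∈ [-13/136, 11/136)
j=2 picked index 3: u0 ∈ [3/68, 13/68)
j=3 picked index 3: u0 ∈ [-11/136, 9/136)
j=4 picked index 4: u0 ∈ [-1/17, 3/34)
j=5 picked index 5: u0 ∈ [-5/136, 11/136)
j=6 picked index 6: u0 ∈ [-3/68, 5/68)
j=7 picked index 7: u0 ∈ [-7/136, 1/8)
intersection: [3/68, 9/136)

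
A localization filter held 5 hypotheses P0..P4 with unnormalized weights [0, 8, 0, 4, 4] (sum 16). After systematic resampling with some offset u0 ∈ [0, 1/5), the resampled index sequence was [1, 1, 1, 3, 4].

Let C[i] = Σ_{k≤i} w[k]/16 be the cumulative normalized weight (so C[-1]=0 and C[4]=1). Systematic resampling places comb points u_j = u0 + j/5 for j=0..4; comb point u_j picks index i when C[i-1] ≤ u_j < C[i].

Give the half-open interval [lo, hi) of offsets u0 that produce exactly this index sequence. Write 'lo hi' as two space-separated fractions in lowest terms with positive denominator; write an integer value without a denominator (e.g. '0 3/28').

C = [0, 1/2, 1/2, 3/4, 1]
j=0 picked index 1: u0 ∈ [0, 1/2)
j=1 picked index 1: u0 ∈ [-1/5, 3/10)
j=2 picked index 1: u0 ∈ [-2/5, 1/10)
j=3 picked index 3: u0 ∈ [-1/10, 3/20)
j=4 picked index 4: u0 ∈ [-1/20, 1/5)
intersection: [0, 1/10)

0 1/10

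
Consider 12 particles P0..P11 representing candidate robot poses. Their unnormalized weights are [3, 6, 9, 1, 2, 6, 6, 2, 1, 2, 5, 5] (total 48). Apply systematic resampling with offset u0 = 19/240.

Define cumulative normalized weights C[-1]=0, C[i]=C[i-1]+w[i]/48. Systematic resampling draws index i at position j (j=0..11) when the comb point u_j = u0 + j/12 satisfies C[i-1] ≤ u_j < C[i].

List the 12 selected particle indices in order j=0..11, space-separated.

C = [1/16, 3/16, 3/8, 19/48, 7/16, 9/16, 11/16, 35/48, 3/4, 19/24, 43/48, 1]
j=0: u_0=19/240 ∈ [1/16, 3/16) → index 1
j=1: u_1=13/80 ∈ [1/16, 3/16) → index 1
j=2: u_2=59/240 ∈ [3/16, 3/8) → index 2
j=3: u_3=79/240 ∈ [3/16, 3/8) → index 2
j=4: u_4=33/80 ∈ [19/48, 7/16) → index 4
j=5: u_5=119/240 ∈ [7/16, 9/16) → index 5
j=6: u_6=139/240 ∈ [9/16, 11/16) → index 6
j=7: u_7=53/80 ∈ [9/16, 11/16) → index 6
j=8: u_8=179/240 ∈ [35/48, 3/4) → index 8
j=9: u_9=199/240 ∈ [19/24, 43/48) → index 10
j=10: u_10=73/80 ∈ [43/48, 1) → index 11
j=11: u_11=239/240 ∈ [43/48, 1) → index 11

1 1 2 2 4 5 6 6 8 10 11 11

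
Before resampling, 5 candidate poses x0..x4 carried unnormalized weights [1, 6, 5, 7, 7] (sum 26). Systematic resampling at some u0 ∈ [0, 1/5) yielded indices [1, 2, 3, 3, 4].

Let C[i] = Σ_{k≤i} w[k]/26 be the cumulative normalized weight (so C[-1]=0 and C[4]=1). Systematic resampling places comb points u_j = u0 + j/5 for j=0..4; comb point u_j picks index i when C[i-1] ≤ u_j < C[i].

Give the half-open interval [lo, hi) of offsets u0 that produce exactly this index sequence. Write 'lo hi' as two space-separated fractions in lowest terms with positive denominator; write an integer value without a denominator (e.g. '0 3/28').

C = [1/26, 7/26, 6/13, 19/26, 1]
j=0 picked index 1: u0 ∈ [1/26, 7/26)
j=1 picked index 2: u0 ∈ [9/130, 17/65)
j=2 picked index 3: u0 ∈ [4/65, 43/130)
j=3 picked index 3: u0 ∈ [-9/65, 17/130)
j=4 picked index 4: u0 ∈ [-9/130, 1/5)
intersection: [9/130, 17/130)

9/130 17/130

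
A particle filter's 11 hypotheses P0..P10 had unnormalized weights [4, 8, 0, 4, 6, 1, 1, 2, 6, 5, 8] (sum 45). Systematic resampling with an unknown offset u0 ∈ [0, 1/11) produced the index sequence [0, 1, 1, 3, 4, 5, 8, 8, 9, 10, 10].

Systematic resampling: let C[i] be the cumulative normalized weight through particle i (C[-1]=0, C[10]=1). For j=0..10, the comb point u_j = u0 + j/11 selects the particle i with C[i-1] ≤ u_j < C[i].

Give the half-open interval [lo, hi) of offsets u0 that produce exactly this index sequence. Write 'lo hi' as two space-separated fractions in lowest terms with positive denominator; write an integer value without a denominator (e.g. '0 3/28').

C = [4/45, 4/15, 4/15, 16/45, 22/45, 23/45, 8/15, 26/45, 32/45, 37/45, 1]
j=0 picked index 0: u0 ∈ [0, 4/45)
j=1 picked index 1: u0 ∈ [-1/495, 29/165)
j=2 picked index 1: u0 ∈ [-46/495, 14/165)
j=3 picked index 3: u0 ∈ [-1/165, 41/495)
j=4 picked index 4: u0 ∈ [-4/495, 62/495)
j=5 picked index 5: u0 ∈ [17/495, 28/495)
j=6 picked index 8: u0 ∈ [16/495, 82/495)
j=7 picked index 8: u0 ∈ [-29/495, 37/495)
j=8 picked index 9: u0 ∈ [-8/495, 47/495)
j=9 picked index 10: u0 ∈ [2/495, 2/11)
j=10 picked index 10: u0 ∈ [-43/495, 1/11)
intersection: [17/495, 28/495)

17/495 28/495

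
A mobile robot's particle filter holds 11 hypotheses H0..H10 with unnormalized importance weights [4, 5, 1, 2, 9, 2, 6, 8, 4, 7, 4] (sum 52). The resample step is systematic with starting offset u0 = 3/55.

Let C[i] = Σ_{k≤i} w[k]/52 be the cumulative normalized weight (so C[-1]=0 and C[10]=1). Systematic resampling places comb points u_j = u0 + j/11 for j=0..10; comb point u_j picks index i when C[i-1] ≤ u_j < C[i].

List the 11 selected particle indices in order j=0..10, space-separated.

C = [1/13, 9/52, 5/26, 3/13, 21/52, 23/52, 29/52, 37/52, 41/52, 12/13, 1]
j=0: u_0=3/55 ∈ [0, 1/13) → index 0
j=1: u_1=8/55 ∈ [1/13, 9/52) → index 1
j=2: u_2=13/55 ∈ [3/13, 21/52) → index 4
j=3: u_3=18/55 ∈ [3/13, 21/52) → index 4
j=4: u_4=23/55 ∈ [21/52, 23/52) → index 5
j=5: u_5=28/55 ∈ [23/52, 29/52) → index 6
j=6: u_6=3/5 ∈ [29/52, 37/52) → index 7
j=7: u_7=38/55 ∈ [29/52, 37/52) → index 7
j=8: u_8=43/55 ∈ [37/52, 41/52) → index 8
j=9: u_9=48/55 ∈ [41/52, 12/13) → index 9
j=10: u_10=53/55 ∈ [12/13, 1) → index 10

0 1 4 4 5 6 7 7 8 9 10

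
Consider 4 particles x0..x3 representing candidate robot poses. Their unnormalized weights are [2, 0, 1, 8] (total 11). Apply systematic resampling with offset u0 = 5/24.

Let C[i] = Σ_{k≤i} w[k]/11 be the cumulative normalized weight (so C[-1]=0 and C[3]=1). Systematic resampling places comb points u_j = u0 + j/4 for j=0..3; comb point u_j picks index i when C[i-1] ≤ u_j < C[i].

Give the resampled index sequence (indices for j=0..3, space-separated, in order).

C = [2/11, 2/11, 3/11, 1]
j=0: u_0=5/24 ∈ [2/11, 3/11) → index 2
j=1: u_1=11/24 ∈ [3/11, 1) → index 3
j=2: u_2=17/24 ∈ [3/11, 1) → index 3
j=3: u_3=23/24 ∈ [3/11, 1) → index 3

2 3 3 3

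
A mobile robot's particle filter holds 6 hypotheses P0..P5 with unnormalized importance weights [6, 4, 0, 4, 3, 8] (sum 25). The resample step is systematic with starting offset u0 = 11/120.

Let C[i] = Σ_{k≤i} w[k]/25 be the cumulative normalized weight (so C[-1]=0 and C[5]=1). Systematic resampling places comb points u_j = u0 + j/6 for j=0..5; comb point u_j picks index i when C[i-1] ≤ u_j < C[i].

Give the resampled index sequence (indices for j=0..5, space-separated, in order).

C = [6/25, 2/5, 2/5, 14/25, 17/25, 1]
j=0: u_0=11/120 ∈ [0, 6/25) → index 0
j=1: u_1=31/120 ∈ [6/25, 2/5) → index 1
j=2: u_2=17/40 ∈ [2/5, 14/25) → index 3
j=3: u_3=71/120 ∈ [14/25, 17/25) → index 4
j=4: u_4=91/120 ∈ [17/25, 1) → index 5
j=5: u_5=37/40 ∈ [17/25, 1) → index 5

0 1 3 4 5 5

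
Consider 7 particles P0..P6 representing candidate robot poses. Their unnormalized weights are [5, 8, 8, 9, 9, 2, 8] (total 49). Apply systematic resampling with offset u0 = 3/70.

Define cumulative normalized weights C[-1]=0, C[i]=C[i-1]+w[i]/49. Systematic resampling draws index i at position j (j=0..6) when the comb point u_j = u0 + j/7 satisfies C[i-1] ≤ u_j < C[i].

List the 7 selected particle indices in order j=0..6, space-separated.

0 1 2 3 4 4 6

C = [5/49, 13/49, 3/7, 30/49, 39/49, 41/49, 1]
j=0: u_0=3/70 ∈ [0, 5/49) → index 0
j=1: u_1=13/70 ∈ [5/49, 13/49) → index 1
j=2: u_2=23/70 ∈ [13/49, 3/7) → index 2
j=3: u_3=33/70 ∈ [3/7, 30/49) → index 3
j=4: u_4=43/70 ∈ [30/49, 39/49) → index 4
j=5: u_5=53/70 ∈ [30/49, 39/49) → index 4
j=6: u_6=9/10 ∈ [41/49, 1) → index 6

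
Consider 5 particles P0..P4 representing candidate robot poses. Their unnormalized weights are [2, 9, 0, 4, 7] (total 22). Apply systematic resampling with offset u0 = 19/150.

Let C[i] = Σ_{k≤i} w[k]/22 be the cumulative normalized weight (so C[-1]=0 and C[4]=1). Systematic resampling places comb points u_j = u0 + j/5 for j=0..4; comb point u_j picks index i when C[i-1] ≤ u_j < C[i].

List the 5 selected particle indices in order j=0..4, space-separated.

1 1 3 4 4

C = [1/11, 1/2, 1/2, 15/22, 1]
j=0: u_0=19/150 ∈ [1/11, 1/2) → index 1
j=1: u_1=49/150 ∈ [1/11, 1/2) → index 1
j=2: u_2=79/150 ∈ [1/2, 15/22) → index 3
j=3: u_3=109/150 ∈ [15/22, 1) → index 4
j=4: u_4=139/150 ∈ [15/22, 1) → index 4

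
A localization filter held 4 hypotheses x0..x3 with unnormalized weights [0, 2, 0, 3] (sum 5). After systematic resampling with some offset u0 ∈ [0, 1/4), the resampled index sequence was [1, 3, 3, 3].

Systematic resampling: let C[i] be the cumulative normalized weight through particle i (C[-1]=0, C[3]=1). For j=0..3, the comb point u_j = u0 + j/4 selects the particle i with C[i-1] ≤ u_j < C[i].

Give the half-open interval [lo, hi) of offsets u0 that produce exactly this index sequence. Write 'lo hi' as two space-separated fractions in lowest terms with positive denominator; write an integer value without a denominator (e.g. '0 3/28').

3/20 1/4

C = [0, 2/5, 2/5, 1]
j=0 picked index 1: u0 ∈ [0, 2/5)
j=1 picked index 3: u0 ∈ [3/20, 3/4)
j=2 picked index 3: u0 ∈ [-1/10, 1/2)
j=3 picked index 3: u0 ∈ [-7/20, 1/4)
intersection: [3/20, 1/4)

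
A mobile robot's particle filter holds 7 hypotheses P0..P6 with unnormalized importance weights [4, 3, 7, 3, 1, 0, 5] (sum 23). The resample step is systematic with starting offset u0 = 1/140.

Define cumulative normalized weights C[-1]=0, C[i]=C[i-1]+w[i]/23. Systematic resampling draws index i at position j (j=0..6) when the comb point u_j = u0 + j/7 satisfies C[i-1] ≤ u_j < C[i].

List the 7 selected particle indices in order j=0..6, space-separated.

C = [4/23, 7/23, 14/23, 17/23, 18/23, 18/23, 1]
j=0: u_0=1/140 ∈ [0, 4/23) → index 0
j=1: u_1=3/20 ∈ [0, 4/23) → index 0
j=2: u_2=41/140 ∈ [4/23, 7/23) → index 1
j=3: u_3=61/140 ∈ [7/23, 14/23) → index 2
j=4: u_4=81/140 ∈ [7/23, 14/23) → index 2
j=5: u_5=101/140 ∈ [14/23, 17/23) → index 3
j=6: u_6=121/140 ∈ [18/23, 1) → index 6

0 0 1 2 2 3 6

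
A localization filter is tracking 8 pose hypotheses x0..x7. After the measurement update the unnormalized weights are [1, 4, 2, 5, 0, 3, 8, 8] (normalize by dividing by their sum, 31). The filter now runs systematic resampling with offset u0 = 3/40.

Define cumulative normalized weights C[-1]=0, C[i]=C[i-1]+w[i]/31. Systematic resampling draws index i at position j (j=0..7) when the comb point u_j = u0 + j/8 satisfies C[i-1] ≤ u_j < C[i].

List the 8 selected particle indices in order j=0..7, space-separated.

C = [1/31, 5/31, 7/31, 12/31, 12/31, 15/31, 23/31, 1]
j=0: u_0=3/40 ∈ [1/31, 5/31) → index 1
j=1: u_1=1/5 ∈ [5/31, 7/31) → index 2
j=2: u_2=13/40 ∈ [7/31, 12/31) → index 3
j=3: u_3=9/20 ∈ [12/31, 15/31) → index 5
j=4: u_4=23/40 ∈ [15/31, 23/31) → index 6
j=5: u_5=7/10 ∈ [15/31, 23/31) → index 6
j=6: u_6=33/40 ∈ [23/31, 1) → index 7
j=7: u_7=19/20 ∈ [23/31, 1) → index 7

1 2 3 5 6 6 7 7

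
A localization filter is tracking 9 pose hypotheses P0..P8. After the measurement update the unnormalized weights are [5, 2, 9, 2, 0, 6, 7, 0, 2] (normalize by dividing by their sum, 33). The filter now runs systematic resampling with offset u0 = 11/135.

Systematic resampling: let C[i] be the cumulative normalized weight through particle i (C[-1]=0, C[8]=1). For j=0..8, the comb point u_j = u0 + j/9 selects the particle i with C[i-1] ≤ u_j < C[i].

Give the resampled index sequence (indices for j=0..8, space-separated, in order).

C = [5/33, 7/33, 16/33, 6/11, 6/11, 8/11, 31/33, 31/33, 1]
j=0: u_0=11/135 ∈ [0, 5/33) → index 0
j=1: u_1=26/135 ∈ [5/33, 7/33) → index 1
j=2: u_2=41/135 ∈ [7/33, 16/33) → index 2
j=3: u_3=56/135 ∈ [7/33, 16/33) → index 2
j=4: u_4=71/135 ∈ [16/33, 6/11) → index 3
j=5: u_5=86/135 ∈ [6/11, 8/11) → index 5
j=6: u_6=101/135 ∈ [8/11, 31/33) → index 6
j=7: u_7=116/135 ∈ [8/11, 31/33) → index 6
j=8: u_8=131/135 ∈ [31/33, 1) → index 8

0 1 2 2 3 5 6 6 8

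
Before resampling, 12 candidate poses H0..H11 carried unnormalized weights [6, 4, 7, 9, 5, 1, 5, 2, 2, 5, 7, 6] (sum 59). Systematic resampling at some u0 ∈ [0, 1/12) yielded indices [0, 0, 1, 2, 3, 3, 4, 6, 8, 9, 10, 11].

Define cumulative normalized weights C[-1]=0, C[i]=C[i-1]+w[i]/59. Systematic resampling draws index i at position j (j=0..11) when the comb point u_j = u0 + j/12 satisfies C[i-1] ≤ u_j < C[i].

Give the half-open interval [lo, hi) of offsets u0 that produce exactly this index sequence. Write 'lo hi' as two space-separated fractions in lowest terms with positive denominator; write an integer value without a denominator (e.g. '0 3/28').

C = [6/59, 10/59, 17/59, 26/59, 31/59, 32/59, 37/59, 39/59, 41/59, 46/59, 53/59, 1]
j=0 picked index 0: u0 ∈ [0, 6/59)
j=1 picked index 0: u0 ∈ [-1/12, 13/708)
j=2 picked index 1: u0 ∈ [-23/354, 1/354)
j=3 picked index 2: u0 ∈ [-19/236, 9/236)
j=4 picked index 3: u0 ∈ [-8/177, 19/177)
j=5 picked index 3: u0 ∈ [-91/708, 17/708)
j=6 picked index 4: u0 ∈ [-7/118, 3/118)
j=7 picked index 6: u0 ∈ [-29/708, 31/708)
j=8 picked index 8: u0 ∈ [-1/177, 5/177)
j=9 picked index 9: u0 ∈ [-13/236, 7/236)
j=10 picked index 10: u0 ∈ [-19/354, 23/354)
j=11 picked index 11: u0 ∈ [-13/708, 1/12)
intersection: [0, 1/354)

0 1/354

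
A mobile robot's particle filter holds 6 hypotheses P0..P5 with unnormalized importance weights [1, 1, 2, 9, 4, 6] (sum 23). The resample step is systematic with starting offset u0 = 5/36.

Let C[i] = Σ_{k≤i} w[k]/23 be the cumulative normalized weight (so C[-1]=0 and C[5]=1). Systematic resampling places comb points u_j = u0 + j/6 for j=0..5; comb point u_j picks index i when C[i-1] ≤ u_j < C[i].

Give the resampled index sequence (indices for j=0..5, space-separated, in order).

2 3 3 4 5 5

C = [1/23, 2/23, 4/23, 13/23, 17/23, 1]
j=0: u_0=5/36 ∈ [2/23, 4/23) → index 2
j=1: u_1=11/36 ∈ [4/23, 13/23) → index 3
j=2: u_2=17/36 ∈ [4/23, 13/23) → index 3
j=3: u_3=23/36 ∈ [13/23, 17/23) → index 4
j=4: u_4=29/36 ∈ [17/23, 1) → index 5
j=5: u_5=35/36 ∈ [17/23, 1) → index 5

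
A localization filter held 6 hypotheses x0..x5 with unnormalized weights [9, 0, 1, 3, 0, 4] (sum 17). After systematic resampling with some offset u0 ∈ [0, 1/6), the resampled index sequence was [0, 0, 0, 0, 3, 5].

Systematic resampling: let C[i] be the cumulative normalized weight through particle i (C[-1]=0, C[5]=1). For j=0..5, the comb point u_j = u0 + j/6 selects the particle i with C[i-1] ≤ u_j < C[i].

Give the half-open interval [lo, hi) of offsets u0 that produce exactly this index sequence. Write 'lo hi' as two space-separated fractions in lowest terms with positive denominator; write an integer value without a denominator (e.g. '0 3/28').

C = [9/17, 9/17, 10/17, 13/17, 13/17, 1]
j=0 picked index 0: u0 ∈ [0, 9/17)
j=1 picked index 0: u0 ∈ [-1/6, 37/102)
j=2 picked index 0: u0 ∈ [-1/3, 10/51)
j=3 picked index 0: u0 ∈ [-1/2, 1/34)
j=4 picked index 3: u0 ∈ [-4/51, 5/51)
j=5 picked index 5: u0 ∈ [-7/102, 1/6)
intersection: [0, 1/34)

0 1/34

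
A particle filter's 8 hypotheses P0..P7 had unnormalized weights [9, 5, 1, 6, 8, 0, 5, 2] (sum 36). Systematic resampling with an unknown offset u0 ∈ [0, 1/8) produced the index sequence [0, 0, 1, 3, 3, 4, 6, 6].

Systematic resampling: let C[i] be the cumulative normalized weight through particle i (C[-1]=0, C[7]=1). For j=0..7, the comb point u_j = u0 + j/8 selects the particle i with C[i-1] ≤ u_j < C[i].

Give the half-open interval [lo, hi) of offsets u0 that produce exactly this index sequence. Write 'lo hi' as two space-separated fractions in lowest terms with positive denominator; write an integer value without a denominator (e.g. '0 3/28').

C = [1/4, 7/18, 5/12, 7/12, 29/36, 29/36, 17/18, 1]
j=0 picked index 0: u0 ∈ [0, 1/4)
j=1 picked index 0: u0 ∈ [-1/8, 1/8)
j=2 picked index 1: u0 ∈ [0, 5/36)
j=3 picked index 3: u0 ∈ [1/24, 5/24)
j=4 picked index 3: u0 ∈ [-1/12, 1/12)
j=5 picked index 4: u0 ∈ [-1/24, 13/72)
j=6 picked index 6: u0 ∈ [1/18, 7/36)
j=7 picked index 6: u0 ∈ [-5/72, 5/72)
intersection: [1/18, 5/72)

1/18 5/72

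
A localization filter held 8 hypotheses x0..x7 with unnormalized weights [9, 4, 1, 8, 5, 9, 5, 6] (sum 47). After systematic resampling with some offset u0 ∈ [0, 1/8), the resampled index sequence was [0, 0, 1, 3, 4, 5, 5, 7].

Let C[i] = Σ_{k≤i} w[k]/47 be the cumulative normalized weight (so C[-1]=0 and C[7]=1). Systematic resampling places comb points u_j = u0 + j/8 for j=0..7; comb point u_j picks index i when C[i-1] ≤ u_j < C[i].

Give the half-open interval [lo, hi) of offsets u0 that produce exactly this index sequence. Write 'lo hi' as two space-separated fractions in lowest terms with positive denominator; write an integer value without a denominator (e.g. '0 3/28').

C = [9/47, 13/47, 14/47, 22/47, 27/47, 36/47, 41/47, 1]
j=0 picked index 0: u0 ∈ [0, 9/47)
j=1 picked index 0: u0 ∈ [-1/8, 25/376)
j=2 picked index 1: u0 ∈ [-11/188, 5/188)
j=3 picked index 3: u0 ∈ [-29/376, 35/376)
j=4 picked index 4: u0 ∈ [-3/94, 7/94)
j=5 picked index 5: u0 ∈ [-19/376, 53/376)
j=6 picked index 5: u0 ∈ [-33/188, 3/188)
j=7 picked index 7: u0 ∈ [-1/376, 1/8)
intersection: [0, 3/188)

0 3/188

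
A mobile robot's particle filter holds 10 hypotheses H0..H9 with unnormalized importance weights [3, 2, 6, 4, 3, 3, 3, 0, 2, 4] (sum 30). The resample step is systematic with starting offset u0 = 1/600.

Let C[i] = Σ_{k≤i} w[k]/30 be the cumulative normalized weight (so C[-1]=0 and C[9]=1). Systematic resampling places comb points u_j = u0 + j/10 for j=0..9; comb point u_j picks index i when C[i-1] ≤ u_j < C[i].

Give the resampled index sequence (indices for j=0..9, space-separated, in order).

C = [1/10, 1/6, 11/30, 1/2, 3/5, 7/10, 4/5, 4/5, 13/15, 1]
j=0: u_0=1/600 ∈ [0, 1/10) → index 0
j=1: u_1=61/600 ∈ [1/10, 1/6) → index 1
j=2: u_2=121/600 ∈ [1/6, 11/30) → index 2
j=3: u_3=181/600 ∈ [1/6, 11/30) → index 2
j=4: u_4=241/600 ∈ [11/30, 1/2) → index 3
j=5: u_5=301/600 ∈ [1/2, 3/5) → index 4
j=6: u_6=361/600 ∈ [3/5, 7/10) → index 5
j=7: u_7=421/600 ∈ [7/10, 4/5) → index 6
j=8: u_8=481/600 ∈ [4/5, 13/15) → index 8
j=9: u_9=541/600 ∈ [13/15, 1) → index 9

0 1 2 2 3 4 5 6 8 9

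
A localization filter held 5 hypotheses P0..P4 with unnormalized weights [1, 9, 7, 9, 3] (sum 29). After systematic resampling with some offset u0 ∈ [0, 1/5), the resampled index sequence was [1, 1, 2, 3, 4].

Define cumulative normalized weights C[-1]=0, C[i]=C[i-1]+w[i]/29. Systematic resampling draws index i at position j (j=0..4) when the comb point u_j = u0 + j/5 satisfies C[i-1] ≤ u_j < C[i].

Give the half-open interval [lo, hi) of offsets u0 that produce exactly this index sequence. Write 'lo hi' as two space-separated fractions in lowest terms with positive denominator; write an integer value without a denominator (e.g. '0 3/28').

C = [1/29, 10/29, 17/29, 26/29, 1]
j=0 picked index 1: u0 ∈ [1/29, 10/29)
j=1 picked index 1: u0 ∈ [-24/145, 21/145)
j=2 picked index 2: u0 ∈ [-8/145, 27/145)
j=3 picked index 3: u0 ∈ [-2/145, 43/145)
j=4 picked index 4: u0 ∈ [14/145, 1/5)
intersection: [14/145, 21/145)

14/145 21/145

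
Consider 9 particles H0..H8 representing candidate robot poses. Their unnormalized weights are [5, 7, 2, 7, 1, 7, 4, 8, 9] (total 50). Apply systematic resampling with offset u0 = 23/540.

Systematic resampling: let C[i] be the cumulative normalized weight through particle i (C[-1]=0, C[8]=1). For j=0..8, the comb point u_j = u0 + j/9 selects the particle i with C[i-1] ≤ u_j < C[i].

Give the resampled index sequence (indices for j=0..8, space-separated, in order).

C = [1/10, 6/25, 7/25, 21/50, 11/25, 29/50, 33/50, 41/50, 1]
j=0: u_0=23/540 ∈ [0, 1/10) → index 0
j=1: u_1=83/540 ∈ [1/10, 6/25) → index 1
j=2: u_2=143/540 ∈ [6/25, 7/25) → index 2
j=3: u_3=203/540 ∈ [7/25, 21/50) → index 3
j=4: u_4=263/540 ∈ [11/25, 29/50) → index 5
j=5: u_5=323/540 ∈ [29/50, 33/50) → index 6
j=6: u_6=383/540 ∈ [33/50, 41/50) → index 7
j=7: u_7=443/540 ∈ [41/50, 1) → index 8
j=8: u_8=503/540 ∈ [41/50, 1) → index 8

0 1 2 3 5 6 7 8 8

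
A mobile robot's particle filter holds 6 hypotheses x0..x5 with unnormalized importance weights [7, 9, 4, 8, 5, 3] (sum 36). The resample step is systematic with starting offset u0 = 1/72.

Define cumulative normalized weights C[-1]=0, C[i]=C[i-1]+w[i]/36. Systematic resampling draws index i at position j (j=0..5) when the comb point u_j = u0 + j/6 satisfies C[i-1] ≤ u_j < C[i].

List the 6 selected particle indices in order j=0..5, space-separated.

0 0 1 2 3 4

C = [7/36, 4/9, 5/9, 7/9, 11/12, 1]
j=0: u_0=1/72 ∈ [0, 7/36) → index 0
j=1: u_1=13/72 ∈ [0, 7/36) → index 0
j=2: u_2=25/72 ∈ [7/36, 4/9) → index 1
j=3: u_3=37/72 ∈ [4/9, 5/9) → index 2
j=4: u_4=49/72 ∈ [5/9, 7/9) → index 3
j=5: u_5=61/72 ∈ [7/9, 11/12) → index 4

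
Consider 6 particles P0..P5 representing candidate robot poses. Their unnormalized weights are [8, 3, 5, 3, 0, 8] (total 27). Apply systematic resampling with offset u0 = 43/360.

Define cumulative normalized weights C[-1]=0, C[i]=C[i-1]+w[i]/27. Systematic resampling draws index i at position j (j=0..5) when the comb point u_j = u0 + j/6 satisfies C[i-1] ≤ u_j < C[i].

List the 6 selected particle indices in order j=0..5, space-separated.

C = [8/27, 11/27, 16/27, 19/27, 19/27, 1]
j=0: u_0=43/360 ∈ [0, 8/27) → index 0
j=1: u_1=103/360 ∈ [0, 8/27) → index 0
j=2: u_2=163/360 ∈ [11/27, 16/27) → index 2
j=3: u_3=223/360 ∈ [16/27, 19/27) → index 3
j=4: u_4=283/360 ∈ [19/27, 1) → index 5
j=5: u_5=343/360 ∈ [19/27, 1) → index 5

0 0 2 3 5 5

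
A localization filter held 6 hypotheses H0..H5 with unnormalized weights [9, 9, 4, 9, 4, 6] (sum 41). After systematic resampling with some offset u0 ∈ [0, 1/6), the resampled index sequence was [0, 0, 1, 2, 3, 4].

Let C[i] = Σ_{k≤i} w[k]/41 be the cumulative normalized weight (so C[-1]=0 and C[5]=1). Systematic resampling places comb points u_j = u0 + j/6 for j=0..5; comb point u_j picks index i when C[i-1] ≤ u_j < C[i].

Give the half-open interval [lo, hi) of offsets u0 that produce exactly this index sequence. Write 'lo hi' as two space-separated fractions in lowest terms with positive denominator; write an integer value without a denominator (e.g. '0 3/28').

0 5/246

C = [9/41, 18/41, 22/41, 31/41, 35/41, 1]
j=0 picked index 0: u0 ∈ [0, 9/41)
j=1 picked index 0: u0 ∈ [-1/6, 13/246)
j=2 picked index 1: u0 ∈ [-14/123, 13/123)
j=3 picked index 2: u0 ∈ [-5/82, 3/82)
j=4 picked index 3: u0 ∈ [-16/123, 11/123)
j=5 picked index 4: u0 ∈ [-19/246, 5/246)
intersection: [0, 5/246)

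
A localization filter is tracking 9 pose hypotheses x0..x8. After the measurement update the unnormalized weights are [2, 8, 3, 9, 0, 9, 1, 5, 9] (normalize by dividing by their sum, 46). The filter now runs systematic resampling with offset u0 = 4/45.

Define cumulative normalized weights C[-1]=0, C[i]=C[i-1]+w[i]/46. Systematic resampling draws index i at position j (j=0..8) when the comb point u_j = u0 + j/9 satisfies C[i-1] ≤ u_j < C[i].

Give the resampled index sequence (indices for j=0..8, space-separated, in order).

1 1 3 3 5 5 7 8 8

C = [1/23, 5/23, 13/46, 11/23, 11/23, 31/46, 16/23, 37/46, 1]
j=0: u_0=4/45 ∈ [1/23, 5/23) → index 1
j=1: u_1=1/5 ∈ [1/23, 5/23) → index 1
j=2: u_2=14/45 ∈ [13/46, 11/23) → index 3
j=3: u_3=19/45 ∈ [13/46, 11/23) → index 3
j=4: u_4=8/15 ∈ [11/23, 31/46) → index 5
j=5: u_5=29/45 ∈ [11/23, 31/46) → index 5
j=6: u_6=34/45 ∈ [16/23, 37/46) → index 7
j=7: u_7=13/15 ∈ [37/46, 1) → index 8
j=8: u_8=44/45 ∈ [37/46, 1) → index 8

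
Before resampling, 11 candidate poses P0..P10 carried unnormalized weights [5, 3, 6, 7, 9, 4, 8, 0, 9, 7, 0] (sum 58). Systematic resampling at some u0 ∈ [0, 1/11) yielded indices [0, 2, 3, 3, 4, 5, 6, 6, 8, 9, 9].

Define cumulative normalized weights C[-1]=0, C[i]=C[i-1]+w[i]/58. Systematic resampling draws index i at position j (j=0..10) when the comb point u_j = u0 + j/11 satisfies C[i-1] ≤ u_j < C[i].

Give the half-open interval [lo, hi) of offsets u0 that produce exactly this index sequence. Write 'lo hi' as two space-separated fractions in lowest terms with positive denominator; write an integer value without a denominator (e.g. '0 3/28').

C = [5/58, 4/29, 7/29, 21/58, 15/29, 17/29, 21/29, 21/29, 51/58, 1, 1]
j=0 picked index 0: u0 ∈ [0, 5/58)
j=1 picked index 2: u0 ∈ [15/319, 48/319)
j=2 picked index 3: u0 ∈ [19/319, 115/638)
j=3 picked index 3: u0 ∈ [-10/319, 57/638)
j=4 picked index 4: u0 ∈ [-1/638, 49/319)
j=5 picked index 5: u0 ∈ [20/319, 42/319)
j=6 picked index 6: u0 ∈ [13/319, 57/319)
j=7 picked index 6: u0 ∈ [-16/319, 28/319)
j=8 picked index 8: u0 ∈ [-1/319, 97/638)
j=9 picked index 9: u0 ∈ [39/638, 2/11)
j=10 picked index 9: u0 ∈ [-19/638, 1/11)
intersection: [20/319, 5/58)

20/319 5/58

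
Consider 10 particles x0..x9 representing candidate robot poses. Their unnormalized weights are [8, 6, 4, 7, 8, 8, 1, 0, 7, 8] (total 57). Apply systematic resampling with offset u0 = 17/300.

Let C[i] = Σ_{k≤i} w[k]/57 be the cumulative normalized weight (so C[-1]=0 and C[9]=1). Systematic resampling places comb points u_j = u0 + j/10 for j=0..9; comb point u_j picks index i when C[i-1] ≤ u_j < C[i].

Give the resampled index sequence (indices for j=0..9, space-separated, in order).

0 1 2 3 4 4 5 8 8 9

C = [8/57, 14/57, 6/19, 25/57, 11/19, 41/57, 14/19, 14/19, 49/57, 1]
j=0: u_0=17/300 ∈ [0, 8/57) → index 0
j=1: u_1=47/300 ∈ [8/57, 14/57) → index 1
j=2: u_2=77/300 ∈ [14/57, 6/19) → index 2
j=3: u_3=107/300 ∈ [6/19, 25/57) → index 3
j=4: u_4=137/300 ∈ [25/57, 11/19) → index 4
j=5: u_5=167/300 ∈ [25/57, 11/19) → index 4
j=6: u_6=197/300 ∈ [11/19, 41/57) → index 5
j=7: u_7=227/300 ∈ [14/19, 49/57) → index 8
j=8: u_8=257/300 ∈ [14/19, 49/57) → index 8
j=9: u_9=287/300 ∈ [49/57, 1) → index 9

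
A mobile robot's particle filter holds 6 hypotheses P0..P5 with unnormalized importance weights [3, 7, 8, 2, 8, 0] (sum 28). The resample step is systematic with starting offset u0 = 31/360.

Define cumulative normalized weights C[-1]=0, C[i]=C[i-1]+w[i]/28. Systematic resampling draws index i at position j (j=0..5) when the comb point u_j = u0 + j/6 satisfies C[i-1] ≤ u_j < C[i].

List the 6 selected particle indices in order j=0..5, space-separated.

0 1 2 2 4 4

C = [3/28, 5/14, 9/14, 5/7, 1, 1]
j=0: u_0=31/360 ∈ [0, 3/28) → index 0
j=1: u_1=91/360 ∈ [3/28, 5/14) → index 1
j=2: u_2=151/360 ∈ [5/14, 9/14) → index 2
j=3: u_3=211/360 ∈ [5/14, 9/14) → index 2
j=4: u_4=271/360 ∈ [5/7, 1) → index 4
j=5: u_5=331/360 ∈ [5/7, 1) → index 4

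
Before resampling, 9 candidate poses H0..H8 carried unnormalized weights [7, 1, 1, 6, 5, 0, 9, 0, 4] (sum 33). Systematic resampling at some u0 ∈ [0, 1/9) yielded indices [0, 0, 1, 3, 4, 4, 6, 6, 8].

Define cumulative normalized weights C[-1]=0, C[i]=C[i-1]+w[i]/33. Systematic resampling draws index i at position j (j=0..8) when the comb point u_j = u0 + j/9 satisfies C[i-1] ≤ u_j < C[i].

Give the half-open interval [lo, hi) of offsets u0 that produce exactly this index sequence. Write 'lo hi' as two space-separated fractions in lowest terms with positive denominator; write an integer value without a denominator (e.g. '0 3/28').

C = [7/33, 8/33, 3/11, 5/11, 20/33, 20/33, 29/33, 29/33, 1]
j=0 picked index 0: u0 ∈ [0, 7/33)
j=1 picked index 0: u0 ∈ [-1/9, 10/99)
j=2 picked index 1: u0 ∈ [-1/99, 2/99)
j=3 picked index 3: u0 ∈ [-2/33, 4/33)
j=4 picked index 4: u0 ∈ [1/99, 16/99)
j=5 picked index 4: u0 ∈ [-10/99, 5/99)
j=6 picked index 6: u0 ∈ [-2/33, 7/33)
j=7 picked index 6: u0 ∈ [-17/99, 10/99)
j=8 picked index 8: u0 ∈ [-1/99, 1/9)
intersection: [1/99, 2/99)

1/99 2/99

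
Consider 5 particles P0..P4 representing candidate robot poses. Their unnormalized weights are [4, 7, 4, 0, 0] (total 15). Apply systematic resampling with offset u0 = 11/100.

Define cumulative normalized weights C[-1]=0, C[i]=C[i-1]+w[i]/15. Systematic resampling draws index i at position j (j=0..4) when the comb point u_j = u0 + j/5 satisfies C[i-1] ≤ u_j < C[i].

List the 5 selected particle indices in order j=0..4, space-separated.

C = [4/15, 11/15, 1, 1, 1]
j=0: u_0=11/100 ∈ [0, 4/15) → index 0
j=1: u_1=31/100 ∈ [4/15, 11/15) → index 1
j=2: u_2=51/100 ∈ [4/15, 11/15) → index 1
j=3: u_3=71/100 ∈ [4/15, 11/15) → index 1
j=4: u_4=91/100 ∈ [11/15, 1) → index 2

0 1 1 1 2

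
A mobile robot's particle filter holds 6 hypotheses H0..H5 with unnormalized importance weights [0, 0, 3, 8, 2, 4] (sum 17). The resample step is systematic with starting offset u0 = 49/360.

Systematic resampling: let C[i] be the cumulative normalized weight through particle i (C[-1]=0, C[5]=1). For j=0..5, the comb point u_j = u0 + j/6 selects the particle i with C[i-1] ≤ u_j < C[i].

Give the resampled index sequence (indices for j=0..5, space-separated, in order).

C = [0, 0, 3/17, 11/17, 13/17, 1]
j=0: u_0=49/360 ∈ [0, 3/17) → index 2
j=1: u_1=109/360 ∈ [3/17, 11/17) → index 3
j=2: u_2=169/360 ∈ [3/17, 11/17) → index 3
j=3: u_3=229/360 ∈ [3/17, 11/17) → index 3
j=4: u_4=289/360 ∈ [13/17, 1) → index 5
j=5: u_5=349/360 ∈ [13/17, 1) → index 5

2 3 3 3 5 5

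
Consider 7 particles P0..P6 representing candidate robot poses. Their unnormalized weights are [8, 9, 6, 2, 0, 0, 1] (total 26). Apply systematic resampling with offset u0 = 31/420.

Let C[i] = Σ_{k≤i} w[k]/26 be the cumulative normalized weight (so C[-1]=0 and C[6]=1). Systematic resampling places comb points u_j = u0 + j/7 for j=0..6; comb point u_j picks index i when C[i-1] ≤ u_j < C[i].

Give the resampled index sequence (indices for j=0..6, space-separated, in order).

0 0 1 1 1 2 3

C = [4/13, 17/26, 23/26, 25/26, 25/26, 25/26, 1]
j=0: u_0=31/420 ∈ [0, 4/13) → index 0
j=1: u_1=13/60 ∈ [0, 4/13) → index 0
j=2: u_2=151/420 ∈ [4/13, 17/26) → index 1
j=3: u_3=211/420 ∈ [4/13, 17/26) → index 1
j=4: u_4=271/420 ∈ [4/13, 17/26) → index 1
j=5: u_5=331/420 ∈ [17/26, 23/26) → index 2
j=6: u_6=391/420 ∈ [23/26, 25/26) → index 3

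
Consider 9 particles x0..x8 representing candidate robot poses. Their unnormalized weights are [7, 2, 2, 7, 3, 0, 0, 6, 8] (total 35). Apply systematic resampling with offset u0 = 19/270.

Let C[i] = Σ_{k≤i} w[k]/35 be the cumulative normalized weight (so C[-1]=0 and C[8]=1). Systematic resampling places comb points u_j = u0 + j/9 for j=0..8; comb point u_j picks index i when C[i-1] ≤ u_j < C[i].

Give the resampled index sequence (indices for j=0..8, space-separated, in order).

0 0 2 3 4 7 7 8 8

C = [1/5, 9/35, 11/35, 18/35, 3/5, 3/5, 3/5, 27/35, 1]
j=0: u_0=19/270 ∈ [0, 1/5) → index 0
j=1: u_1=49/270 ∈ [0, 1/5) → index 0
j=2: u_2=79/270 ∈ [9/35, 11/35) → index 2
j=3: u_3=109/270 ∈ [11/35, 18/35) → index 3
j=4: u_4=139/270 ∈ [18/35, 3/5) → index 4
j=5: u_5=169/270 ∈ [3/5, 27/35) → index 7
j=6: u_6=199/270 ∈ [3/5, 27/35) → index 7
j=7: u_7=229/270 ∈ [27/35, 1) → index 8
j=8: u_8=259/270 ∈ [27/35, 1) → index 8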